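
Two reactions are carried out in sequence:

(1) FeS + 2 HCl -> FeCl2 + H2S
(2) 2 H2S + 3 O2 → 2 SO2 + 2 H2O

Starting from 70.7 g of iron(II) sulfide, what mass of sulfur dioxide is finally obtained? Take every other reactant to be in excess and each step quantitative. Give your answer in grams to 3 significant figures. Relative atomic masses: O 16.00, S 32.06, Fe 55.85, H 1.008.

51.5 g

M(FeS) = 55.85 + 32.06 = 87.91 g/mol.
M(SO2) = 32.06 + 2(16.00) = 64.06 g/mol.
n(FeS) = 70.70 / 87.91 = 0.8042 mol.
Step 1 gives a 1:1 ratio of FeS to H2S, so n(H2S) = 0.8042 mol.
In step 2 the H2S:SO2 ratio is 2:2, so n(SO2) = 0.8042 mol.
Mass of SO2 = 0.8042 × 64.06 = 51.52 g.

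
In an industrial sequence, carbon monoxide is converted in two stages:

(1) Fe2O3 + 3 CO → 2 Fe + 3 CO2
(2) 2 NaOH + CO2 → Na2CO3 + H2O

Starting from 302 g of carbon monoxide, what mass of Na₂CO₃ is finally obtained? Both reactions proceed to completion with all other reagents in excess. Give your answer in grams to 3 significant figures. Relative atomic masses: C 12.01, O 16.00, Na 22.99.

M(CO) = 12.01 + 16.00 = 28.01 g/mol.
M(Na2CO3) = 2(22.99) + 12.01 + 3(16.00) = 105.99 g/mol.
n(CO) = 302.0 / 28.01 = 10.78 mol.
Step 1 gives a 3:3 ratio of CO to CO2, so n(CO2) = 10.78 mol.
In step 2 the CO2:Na2CO3 ratio is 1:1, so n(Na2CO3) = 10.78 mol.
Mass of Na2CO3 = 10.78 × 105.99 = 1143 g.

1140 g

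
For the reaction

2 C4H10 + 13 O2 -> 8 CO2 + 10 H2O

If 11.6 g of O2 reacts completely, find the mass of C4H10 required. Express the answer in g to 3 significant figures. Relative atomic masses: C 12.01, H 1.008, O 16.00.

3.24 g

M(O2) = 2(16.00) = 32.00 g/mol.
M(C4H10) = 4(12.01) + 10(1.008) = 58.12 g/mol.
n(O2) = 11.60 g / 32.00 g/mol = 0.3625 mol.
From the equation the O2:C4H10 mole ratio is 13:2, so n(C4H10) = 0.3625 × 2/13 = 0.05577 mol.
Mass of C4H10 = 0.05577 mol × 58.12 g/mol = 3.241 g.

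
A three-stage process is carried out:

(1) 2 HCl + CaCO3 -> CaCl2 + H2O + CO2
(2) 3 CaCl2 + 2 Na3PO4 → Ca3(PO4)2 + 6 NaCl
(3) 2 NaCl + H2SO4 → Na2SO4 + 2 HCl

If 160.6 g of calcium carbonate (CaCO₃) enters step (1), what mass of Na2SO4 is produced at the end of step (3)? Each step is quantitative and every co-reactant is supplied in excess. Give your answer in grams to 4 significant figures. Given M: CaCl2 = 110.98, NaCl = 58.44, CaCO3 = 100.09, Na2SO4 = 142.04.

227.9 g

n(CaCO3) = 160.6 / 100.09 = 1.6046 mol.
Reaction (1): CaCO3→CaCl2 ratio 1:1 ⇒ n(CaCl2) = 1.6046 mol.
Reaction (2): CaCl2→NaCl ratio 3:6 ⇒ n(NaCl) = 3.2091 mol.
Reaction (3): NaCl→Na2SO4 ratio 2:1 ⇒ n(Na2SO4) = 1.6046 mol.
Mass of Na2SO4 = 1.6046 × 142.04 = 227.91 g.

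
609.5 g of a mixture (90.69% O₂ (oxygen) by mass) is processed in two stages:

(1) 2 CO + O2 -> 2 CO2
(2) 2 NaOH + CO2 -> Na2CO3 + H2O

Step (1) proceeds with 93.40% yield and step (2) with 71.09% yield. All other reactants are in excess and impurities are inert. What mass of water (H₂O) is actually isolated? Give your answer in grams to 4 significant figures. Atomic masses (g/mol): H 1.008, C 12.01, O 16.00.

413.3 g

Pure O2 = 609.5 × 0.9069 = 552.76 g.
M(O2) = 2(16.00) = 32.00 g/mol.
M(H2O) = 2(1.008) + 16.00 = 18.016 g/mol.
n(O2) = 552.76 / 32.00 = 17.274 mol.
Step 1 (O2:CO2 = 1:2): theoretical n(CO2) = 34.547 mol; at 93.40% yield, n(CO2) = 32.267 mol.
Step 2 (CO2:H2O = 1:1): theoretical n(H2O) = 32.267 mol, so theoretical mass = 32.267 × 18.016 = 581.32 g.
At 71.09% yield, actual mass of H2O = 581.32 × 0.7109 = 413.26 g.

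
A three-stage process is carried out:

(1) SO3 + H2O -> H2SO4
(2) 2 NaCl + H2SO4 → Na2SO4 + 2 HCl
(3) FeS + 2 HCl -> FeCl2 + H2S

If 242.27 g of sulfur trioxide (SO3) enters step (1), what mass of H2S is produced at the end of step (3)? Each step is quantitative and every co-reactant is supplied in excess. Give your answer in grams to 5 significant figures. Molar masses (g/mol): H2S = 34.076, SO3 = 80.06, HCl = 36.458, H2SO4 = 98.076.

103.12 g

n(SO3) = 242.27 / 80.06 = 3.02611 mol.
Reaction (1): SO3→H2SO4 ratio 1:1 ⇒ n(H2SO4) = 3.02611 mol.
Reaction (2): H2SO4→HCl ratio 1:2 ⇒ n(HCl) = 6.05221 mol.
Reaction (3): HCl→H2S ratio 2:1 ⇒ n(H2S) = 3.02611 mol.
Mass of H2S = 3.02611 × 34.076 = 103.118 g.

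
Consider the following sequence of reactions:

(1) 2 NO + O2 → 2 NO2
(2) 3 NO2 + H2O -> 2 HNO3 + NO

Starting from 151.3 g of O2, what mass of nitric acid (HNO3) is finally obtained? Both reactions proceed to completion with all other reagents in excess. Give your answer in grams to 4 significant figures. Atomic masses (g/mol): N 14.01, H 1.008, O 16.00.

M(O2) = 2(16.00) = 32.00 g/mol.
M(HNO3) = 1.008 + 14.01 + 3(16.00) = 63.018 g/mol.
n(O2) = 151.30 / 32.00 = 4.7281 mol.
Step 1 gives a 1:2 ratio of O2 to NO2, so n(NO2) = 9.4563 mol.
In step 2 the NO2:HNO3 ratio is 3:2, so n(HNO3) = 6.3042 mol.
Mass of HNO3 = 6.3042 × 63.018 = 397.28 g.

397.3 g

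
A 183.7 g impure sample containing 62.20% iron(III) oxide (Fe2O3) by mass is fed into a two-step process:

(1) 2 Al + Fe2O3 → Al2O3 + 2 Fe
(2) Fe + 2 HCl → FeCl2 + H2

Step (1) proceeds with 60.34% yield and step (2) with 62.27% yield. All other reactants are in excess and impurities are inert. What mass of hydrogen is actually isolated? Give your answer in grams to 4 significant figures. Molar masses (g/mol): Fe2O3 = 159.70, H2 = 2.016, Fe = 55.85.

1.084 g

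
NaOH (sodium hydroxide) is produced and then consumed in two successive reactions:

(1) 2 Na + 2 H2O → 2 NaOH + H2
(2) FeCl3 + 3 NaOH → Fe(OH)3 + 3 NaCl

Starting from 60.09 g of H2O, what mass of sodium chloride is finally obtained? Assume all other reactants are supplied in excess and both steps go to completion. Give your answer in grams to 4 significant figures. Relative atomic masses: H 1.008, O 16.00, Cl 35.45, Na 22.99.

M(H2O) = 2(1.008) + 16.00 = 18.016 g/mol.
M(NaCl) = 22.99 + 35.45 = 58.44 g/mol.
n(H2O) = 60.090 / 18.016 = 3.3354 mol.
Step 1 gives a 2:2 ratio of H2O to NaOH, so n(NaOH) = 3.3354 mol.
In step 2 the NaOH:NaCl ratio is 3:3, so n(NaCl) = 3.3354 mol.
Mass of NaCl = 3.3354 × 58.44 = 194.92 g.

194.9 g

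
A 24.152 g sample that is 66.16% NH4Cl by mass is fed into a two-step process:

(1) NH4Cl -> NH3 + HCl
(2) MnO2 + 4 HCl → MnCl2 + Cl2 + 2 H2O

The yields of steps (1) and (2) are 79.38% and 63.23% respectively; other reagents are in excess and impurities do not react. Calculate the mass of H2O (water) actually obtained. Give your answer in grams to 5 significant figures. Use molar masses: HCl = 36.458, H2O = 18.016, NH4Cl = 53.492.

1.3506 g

Pure NH4Cl = 24.152 × 0.6616 = 15.9790 g.
n(NH4Cl) = 15.9790 / 53.492 = 0.298717 mol.
Step 1 (NH4Cl:HCl = 1:1): theoretical n(HCl) = 0.298717 mol; at 79.38% yield, n(HCl) = 0.237121 mol.
Step 2 (HCl:H2O = 4:2): theoretical n(H2O) = 0.118561 mol, so theoretical mass = 0.118561 × 18.016 = 2.13599 g.
At 63.23% yield, actual mass of H2O = 2.13599 × 0.6323 = 1.35059 g.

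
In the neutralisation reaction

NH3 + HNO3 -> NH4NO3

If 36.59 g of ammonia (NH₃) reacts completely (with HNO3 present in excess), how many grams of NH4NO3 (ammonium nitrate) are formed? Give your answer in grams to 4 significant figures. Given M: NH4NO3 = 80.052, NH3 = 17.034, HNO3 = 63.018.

n(NH3) = 36.590 g / 17.034 g/mol = 2.1481 mol.
From the equation the NH3:NH4NO3 mole ratio is 1:1, so n(NH4NO3) = 2.1481 × 1/1 = 2.1481 mol.
Mass of NH4NO3 = 2.1481 mol × 80.052 g/mol = 171.96 g.

172.0 g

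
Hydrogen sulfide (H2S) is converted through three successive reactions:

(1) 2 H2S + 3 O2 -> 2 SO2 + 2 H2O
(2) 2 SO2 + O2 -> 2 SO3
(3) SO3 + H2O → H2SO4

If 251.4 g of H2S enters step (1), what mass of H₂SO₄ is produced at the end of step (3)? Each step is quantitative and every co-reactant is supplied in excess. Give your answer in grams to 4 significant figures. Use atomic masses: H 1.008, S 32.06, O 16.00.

723.6 g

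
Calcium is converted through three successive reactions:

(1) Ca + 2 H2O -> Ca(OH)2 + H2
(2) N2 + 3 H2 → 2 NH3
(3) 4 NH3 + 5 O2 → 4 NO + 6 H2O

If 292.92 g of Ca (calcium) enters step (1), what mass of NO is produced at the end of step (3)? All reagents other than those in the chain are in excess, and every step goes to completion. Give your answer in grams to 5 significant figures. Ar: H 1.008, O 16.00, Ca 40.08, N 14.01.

M(Ca) = 40.08 g/mol.
M(NO) = 14.01 + 16.00 = 30.01 g/mol.
n(Ca) = 292.92 / 40.08 = 7.30838 mol.
Reaction (1): Ca→H2 ratio 1:1 ⇒ n(H2) = 7.30838 mol.
Reaction (2): H2→NH3 ratio 3:2 ⇒ n(NH3) = 4.87226 mol.
Reaction (3): NH3→NO ratio 4:4 ⇒ n(NO) = 4.87226 mol.
Mass of NO = 4.87226 × 30.01 = 146.216 g.

146.22 g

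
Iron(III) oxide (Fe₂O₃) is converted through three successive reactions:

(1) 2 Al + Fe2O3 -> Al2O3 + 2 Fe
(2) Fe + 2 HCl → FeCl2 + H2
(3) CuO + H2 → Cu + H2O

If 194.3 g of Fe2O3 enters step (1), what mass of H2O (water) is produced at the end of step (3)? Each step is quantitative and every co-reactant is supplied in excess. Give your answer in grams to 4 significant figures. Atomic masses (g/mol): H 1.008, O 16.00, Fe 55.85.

M(Fe2O3) = 2(55.85) + 3(16.00) = 159.70 g/mol.
M(H2O) = 2(1.008) + 16.00 = 18.016 g/mol.
n(Fe2O3) = 194.3 / 159.70 = 1.2167 mol.
Reaction (1): Fe2O3→Fe ratio 1:2 ⇒ n(Fe) = 2.4333 mol.
Reaction (2): Fe→H2 ratio 1:1 ⇒ n(H2) = 2.4333 mol.
Reaction (3): H2→H2O ratio 1:1 ⇒ n(H2O) = 2.4333 mol.
Mass of H2O = 2.4333 × 18.016 = 43.839 g.

43.84 g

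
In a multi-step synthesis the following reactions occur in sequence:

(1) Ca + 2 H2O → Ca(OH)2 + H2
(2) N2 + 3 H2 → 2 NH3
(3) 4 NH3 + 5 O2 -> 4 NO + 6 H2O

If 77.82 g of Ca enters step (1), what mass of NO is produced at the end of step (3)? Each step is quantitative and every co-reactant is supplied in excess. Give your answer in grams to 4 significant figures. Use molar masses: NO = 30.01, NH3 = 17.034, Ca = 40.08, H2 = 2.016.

38.85 g

n(Ca) = 77.82 / 40.08 = 1.9416 mol.
Reaction (1): Ca→H2 ratio 1:1 ⇒ n(H2) = 1.9416 mol.
Reaction (2): H2→NH3 ratio 3:2 ⇒ n(NH3) = 1.2944 mol.
Reaction (3): NH3→NO ratio 4:4 ⇒ n(NO) = 1.2944 mol.
Mass of NO = 1.2944 × 30.01 = 38.845 g.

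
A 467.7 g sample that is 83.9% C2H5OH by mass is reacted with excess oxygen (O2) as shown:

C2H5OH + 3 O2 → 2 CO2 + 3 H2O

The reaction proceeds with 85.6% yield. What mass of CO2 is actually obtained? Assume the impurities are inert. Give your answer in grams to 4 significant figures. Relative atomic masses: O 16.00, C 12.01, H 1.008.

641.8 g

Pure C2H5OH available = 467.7 g × 0.839 = 392.40 g.
M(C2H5OH) = 2(12.01) + 6(1.008) + 16.00 = 46.068 g/mol.
M(CO2) = 12.01 + 2(16.00) = 44.01 g/mol.
n(C2H5OH) = 392.40 g / 46.068 g/mol = 8.5178 mol.
From the equation the C2H5OH:CO2 mole ratio is 1:2, so n(CO2) = 8.5178 × 2/1 = 17.036 mol.
Mass of CO2 = 17.036 mol × 44.01 g/mol = 749.74 g.
Actual mass collected = 749.74 g × 0.856 = 641.78 g.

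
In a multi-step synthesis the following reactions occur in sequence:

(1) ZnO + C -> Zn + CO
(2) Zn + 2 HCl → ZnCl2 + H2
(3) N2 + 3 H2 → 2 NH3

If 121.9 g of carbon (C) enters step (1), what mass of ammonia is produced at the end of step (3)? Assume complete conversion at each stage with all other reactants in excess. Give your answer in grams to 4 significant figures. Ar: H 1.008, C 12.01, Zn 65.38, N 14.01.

115.3 g

M(C) = 12.01 g/mol.
M(NH3) = 14.01 + 3(1.008) = 17.034 g/mol.
n(C) = 121.9 / 12.01 = 10.150 mol.
Reaction (1): C→Zn ratio 1:1 ⇒ n(Zn) = 10.150 mol.
Reaction (2): Zn→H2 ratio 1:1 ⇒ n(H2) = 10.150 mol.
Reaction (3): H2→NH3 ratio 3:2 ⇒ n(NH3) = 6.7666 mol.
Mass of NH3 = 6.7666 × 17.034 = 115.26 g.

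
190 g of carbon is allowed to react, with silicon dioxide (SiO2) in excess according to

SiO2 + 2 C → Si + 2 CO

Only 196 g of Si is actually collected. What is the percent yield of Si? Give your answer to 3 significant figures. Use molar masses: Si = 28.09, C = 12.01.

88.2 %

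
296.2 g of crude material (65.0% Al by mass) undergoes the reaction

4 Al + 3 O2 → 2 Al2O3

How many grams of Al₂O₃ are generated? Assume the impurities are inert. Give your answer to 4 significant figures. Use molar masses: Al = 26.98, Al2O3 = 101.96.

363.8 g

Mass of pure Al = 296.2 g × 0.650 = 192.53 g.
n(Al) = 192.53 g / 26.98 g/mol = 7.1360 mol.
From the equation the Al:Al2O3 mole ratio is 4:2, so n(Al2O3) = 7.1360 × 2/4 = 3.5680 mol.
Mass of Al2O3 = 3.5680 mol × 101.96 g/mol = 363.79 g.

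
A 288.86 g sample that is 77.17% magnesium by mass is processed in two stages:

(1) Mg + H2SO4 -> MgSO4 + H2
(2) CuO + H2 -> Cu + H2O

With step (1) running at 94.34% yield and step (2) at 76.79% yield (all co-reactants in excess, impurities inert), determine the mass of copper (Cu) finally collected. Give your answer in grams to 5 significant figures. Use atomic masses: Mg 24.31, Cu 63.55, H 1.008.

Pure Mg = 288.86 × 0.7717 = 222.913 g.
M(Mg) = 24.31 g/mol.
M(Cu) = 63.55 g/mol.
n(Mg) = 222.913 / 24.31 = 9.16961 mol.
Step 1 (Mg:H2 = 1:1): theoretical n(H2) = 9.16961 mol; at 94.34% yield, n(H2) = 8.65061 mol.
Step 2 (H2:Cu = 1:1): theoretical n(Cu) = 8.65061 mol, so theoretical mass = 8.65061 × 63.55 = 549.746 g.
At 76.79% yield, actual mass of Cu = 549.746 × 0.7679 = 422.150 g.

422.15 g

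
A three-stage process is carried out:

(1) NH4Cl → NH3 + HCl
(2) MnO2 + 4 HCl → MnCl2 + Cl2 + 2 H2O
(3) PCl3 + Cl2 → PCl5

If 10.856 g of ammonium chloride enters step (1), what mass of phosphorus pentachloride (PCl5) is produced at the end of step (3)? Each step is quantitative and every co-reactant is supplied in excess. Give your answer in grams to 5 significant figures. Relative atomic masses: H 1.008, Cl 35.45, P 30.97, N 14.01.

M(NH4Cl) = 14.01 + 4(1.008) + 35.45 = 53.492 g/mol.
M(PCl5) = 30.97 + 5(35.45) = 208.22 g/mol.
n(NH4Cl) = 10.856 / 53.492 = 0.202946 mol.
Reaction (1): NH4Cl→HCl ratio 1:1 ⇒ n(HCl) = 0.202946 mol.
Reaction (2): HCl→Cl2 ratio 4:1 ⇒ n(Cl2) = 0.0507366 mol.
Reaction (3): Cl2→PCl5 ratio 1:1 ⇒ n(PCl5) = 0.0507366 mol.
Mass of PCl5 = 0.0507366 × 208.22 = 10.5644 g.

10.564 g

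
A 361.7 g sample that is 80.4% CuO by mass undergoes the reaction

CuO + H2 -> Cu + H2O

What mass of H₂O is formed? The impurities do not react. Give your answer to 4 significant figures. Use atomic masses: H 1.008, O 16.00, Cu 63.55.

65.86 g

Mass of pure CuO = 361.7 g × 0.804 = 290.81 g.
M(CuO) = 63.55 + 16.00 = 79.55 g/mol.
M(H2O) = 2(1.008) + 16.00 = 18.016 g/mol.
n(CuO) = 290.81 g / 79.55 g/mol = 3.6556 mol.
From the equation the CuO:H2O mole ratio is 1:1, so n(H2O) = 3.6556 × 1/1 = 3.6556 mol.
Mass of H2O = 3.6556 mol × 18.016 g/mol = 65.860 g.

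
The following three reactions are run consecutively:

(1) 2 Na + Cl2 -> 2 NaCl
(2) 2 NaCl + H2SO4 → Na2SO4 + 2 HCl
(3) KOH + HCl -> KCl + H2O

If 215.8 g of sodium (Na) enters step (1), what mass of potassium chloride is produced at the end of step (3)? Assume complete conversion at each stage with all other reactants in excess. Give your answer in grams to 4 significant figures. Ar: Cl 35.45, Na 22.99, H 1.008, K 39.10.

699.8 g

M(Na) = 22.99 g/mol.
M(KCl) = 39.10 + 35.45 = 74.55 g/mol.
n(Na) = 215.8 / 22.99 = 9.3867 mol.
Reaction (1): Na→NaCl ratio 2:2 ⇒ n(NaCl) = 9.3867 mol.
Reaction (2): NaCl→HCl ratio 2:2 ⇒ n(HCl) = 9.3867 mol.
Reaction (3): HCl→KCl ratio 1:1 ⇒ n(KCl) = 9.3867 mol.
Mass of KCl = 9.3867 × 74.55 = 699.78 g.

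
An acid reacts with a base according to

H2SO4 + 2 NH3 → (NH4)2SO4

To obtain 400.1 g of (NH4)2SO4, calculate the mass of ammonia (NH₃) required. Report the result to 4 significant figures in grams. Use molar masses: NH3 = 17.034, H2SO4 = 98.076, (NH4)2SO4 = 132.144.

n((NH4)2SO4) = 400.10 g / 132.144 g/mol = 3.0278 mol.
From the equation the (NH4)2SO4:NH3 mole ratio is 1:2, so n(NH3) = 3.0278 × 2/1 = 6.0555 mol.
Mass of NH3 = 6.0555 mol × 17.034 g/mol = 103.15 g.

103.1 g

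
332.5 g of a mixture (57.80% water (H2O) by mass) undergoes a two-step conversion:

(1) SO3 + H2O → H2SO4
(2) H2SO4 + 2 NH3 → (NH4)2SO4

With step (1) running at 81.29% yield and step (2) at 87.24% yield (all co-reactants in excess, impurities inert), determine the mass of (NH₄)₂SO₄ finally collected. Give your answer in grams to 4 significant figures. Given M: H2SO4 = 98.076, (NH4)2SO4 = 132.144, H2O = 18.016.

Pure H2O = 332.5 × 0.5780 = 192.19 g.
n(H2O) = 192.19 / 18.016 = 10.667 mol.
Step 1 (H2O:H2SO4 = 1:1): theoretical n(H2SO4) = 10.667 mol; at 81.29% yield, n(H2SO4) = 8.6716 mol.
Step 2 (H2SO4:(NH4)2SO4 = 1:1): theoretical n((NH4)2SO4) = 8.6716 mol, so theoretical mass = 8.6716 × 132.144 = 1145.9 g.
At 87.24% yield, actual mass of (NH4)2SO4 = 1145.9 × 0.8724 = 999.68 g.

999.7 g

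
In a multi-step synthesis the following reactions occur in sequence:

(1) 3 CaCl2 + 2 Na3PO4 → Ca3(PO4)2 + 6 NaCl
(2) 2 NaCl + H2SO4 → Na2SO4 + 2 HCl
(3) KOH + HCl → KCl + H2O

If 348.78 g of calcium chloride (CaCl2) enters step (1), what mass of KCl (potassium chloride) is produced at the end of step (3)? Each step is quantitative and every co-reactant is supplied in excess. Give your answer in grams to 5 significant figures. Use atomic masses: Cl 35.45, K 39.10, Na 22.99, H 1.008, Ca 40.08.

468.58 g

M(CaCl2) = 40.08 + 2(35.45) = 110.98 g/mol.
M(KCl) = 39.10 + 35.45 = 74.55 g/mol.
n(CaCl2) = 348.78 / 110.98 = 3.14273 mol.
Reaction (1): CaCl2→NaCl ratio 3:6 ⇒ n(NaCl) = 6.28546 mol.
Reaction (2): NaCl→HCl ratio 2:2 ⇒ n(HCl) = 6.28546 mol.
Reaction (3): HCl→KCl ratio 1:1 ⇒ n(KCl) = 6.28546 mol.
Mass of KCl = 6.28546 × 74.55 = 468.581 g.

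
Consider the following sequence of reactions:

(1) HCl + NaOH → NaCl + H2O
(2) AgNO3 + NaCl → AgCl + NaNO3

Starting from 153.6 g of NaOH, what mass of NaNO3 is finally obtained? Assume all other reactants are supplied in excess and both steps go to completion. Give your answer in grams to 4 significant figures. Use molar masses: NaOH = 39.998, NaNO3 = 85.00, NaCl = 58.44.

326.4 g

n(NaOH) = 153.60 / 39.998 = 3.8402 mol.
Step 1 gives a 1:1 ratio of NaOH to NaCl, so n(NaCl) = 3.8402 mol.
In step 2 the NaCl:NaNO3 ratio is 1:1, so n(NaNO3) = 3.8402 mol.
Mass of NaNO3 = 3.8402 × 85.00 = 326.42 g.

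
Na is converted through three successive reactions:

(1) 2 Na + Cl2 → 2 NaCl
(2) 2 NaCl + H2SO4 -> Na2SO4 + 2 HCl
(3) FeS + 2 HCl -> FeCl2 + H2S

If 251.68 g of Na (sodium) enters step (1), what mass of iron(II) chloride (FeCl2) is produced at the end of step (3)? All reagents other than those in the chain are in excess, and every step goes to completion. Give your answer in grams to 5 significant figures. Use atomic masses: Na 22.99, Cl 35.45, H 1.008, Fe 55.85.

M(Na) = 22.99 g/mol.
M(FeCl2) = 55.85 + 2(35.45) = 126.75 g/mol.
n(Na) = 251.68 / 22.99 = 10.9474 mol.
Reaction (1): Na→NaCl ratio 2:2 ⇒ n(NaCl) = 10.9474 mol.
Reaction (2): NaCl→HCl ratio 2:2 ⇒ n(HCl) = 10.9474 mol.
Reaction (3): HCl→FeCl2 ratio 2:1 ⇒ n(FeCl2) = 5.47368 mol.
Mass of FeCl2 = 5.47368 × 126.75 = 693.789 g.

693.79 g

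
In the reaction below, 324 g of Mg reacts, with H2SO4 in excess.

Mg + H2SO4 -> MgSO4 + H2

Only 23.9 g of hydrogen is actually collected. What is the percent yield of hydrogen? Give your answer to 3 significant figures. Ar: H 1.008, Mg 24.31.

89.0 %

M(Mg) = 24.31 g/mol.
M(H2) = 2(1.008) = 2.016 g/mol.
n(Mg) = 324.0 g / 24.31 g/mol = 13.33 mol.
From the equation the Mg:H2 mole ratio is 1:1, so n(H2) = 13.33 × 1/1 = 13.33 mol.
Mass of H2 = 13.33 mol × 2.016 g/mol = 26.87 g.
This is the theoretical yield. Percent yield = 23.9 g / 26.87 g × 100% = 88.95%.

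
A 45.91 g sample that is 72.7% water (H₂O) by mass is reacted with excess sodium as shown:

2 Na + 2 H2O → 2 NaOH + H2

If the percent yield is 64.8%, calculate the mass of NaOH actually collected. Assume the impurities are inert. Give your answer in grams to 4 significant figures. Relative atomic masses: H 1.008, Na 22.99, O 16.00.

Pure H2O available = 45.91 g × 0.727 = 33.377 g.
M(H2O) = 2(1.008) + 16.00 = 18.016 g/mol.
M(NaOH) = 22.99 + 16.00 + 1.008 = 39.998 g/mol.
n(H2O) = 33.377 g / 18.016 g/mol = 1.8526 mol.
From the equation the H2O:NaOH mole ratio is 2:2, so n(NaOH) = 1.8526 × 2/2 = 1.8526 mol.
Mass of NaOH = 1.8526 mol × 39.998 g/mol = 74.101 g.
Actual mass collected = 74.101 g × 0.648 = 48.017 g.

48.02 g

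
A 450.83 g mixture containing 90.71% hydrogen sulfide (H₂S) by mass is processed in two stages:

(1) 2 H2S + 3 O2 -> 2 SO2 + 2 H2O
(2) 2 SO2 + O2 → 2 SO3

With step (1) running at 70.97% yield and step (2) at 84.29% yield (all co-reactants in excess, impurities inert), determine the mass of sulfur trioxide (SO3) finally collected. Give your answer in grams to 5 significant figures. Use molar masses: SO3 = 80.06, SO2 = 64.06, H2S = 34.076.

574.76 g

Pure H2S = 450.83 × 0.9071 = 408.948 g.
n(H2S) = 408.948 / 34.076 = 12.0011 mol.
Step 1 (H2S:SO2 = 2:2): theoretical n(SO2) = 12.0011 mol; at 70.97% yield, n(SO2) = 8.51715 mol.
Step 2 (SO2:SO3 = 2:2): theoretical n(SO3) = 8.51715 mol, so theoretical mass = 8.51715 × 80.06 = 681.883 g.
At 84.29% yield, actual mass of SO3 = 681.883 × 0.8429 = 574.759 g.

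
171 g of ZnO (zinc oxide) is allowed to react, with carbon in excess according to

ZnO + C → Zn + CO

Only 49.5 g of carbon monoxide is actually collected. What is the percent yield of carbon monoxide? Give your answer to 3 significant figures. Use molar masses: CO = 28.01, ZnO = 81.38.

84.1 %

n(ZnO) = 171.0 g / 81.38 g/mol = 2.101 mol.
From the equation the ZnO:CO mole ratio is 1:1, so n(CO) = 2.101 × 1/1 = 2.101 mol.
Mass of CO = 2.101 mol × 28.01 g/mol = 58.86 g.
This is the theoretical yield. Percent yield = 49.5 g / 58.86 g × 100% = 84.10%.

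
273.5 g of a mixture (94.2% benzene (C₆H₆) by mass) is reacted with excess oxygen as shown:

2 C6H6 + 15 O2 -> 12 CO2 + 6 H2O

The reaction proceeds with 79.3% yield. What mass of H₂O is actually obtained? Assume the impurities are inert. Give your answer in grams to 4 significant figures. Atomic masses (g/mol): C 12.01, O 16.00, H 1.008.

Pure C6H6 available = 273.5 g × 0.942 = 257.64 g.
M(C6H6) = 6(12.01) + 6(1.008) = 78.108 g/mol.
M(H2O) = 2(1.008) + 16.00 = 18.016 g/mol.
n(C6H6) = 257.64 g / 78.108 g/mol = 3.2985 mol.
From the equation the C6H6:H2O mole ratio is 2:6, so n(H2O) = 3.2985 × 6/2 = 9.8954 mol.
Mass of H2O = 9.8954 mol × 18.016 g/mol = 178.28 g.
Actual mass collected = 178.28 g × 0.793 = 141.37 g.

141.4 g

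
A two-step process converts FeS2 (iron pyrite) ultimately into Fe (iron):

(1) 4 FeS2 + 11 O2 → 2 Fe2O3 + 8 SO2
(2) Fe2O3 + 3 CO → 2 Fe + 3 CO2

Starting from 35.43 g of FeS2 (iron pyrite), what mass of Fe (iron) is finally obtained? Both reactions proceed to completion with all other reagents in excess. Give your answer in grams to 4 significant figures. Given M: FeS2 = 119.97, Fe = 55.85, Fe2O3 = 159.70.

16.49 g

n(FeS2) = 35.430 / 119.97 = 0.29532 mol.
Step 1 gives a 4:2 ratio of FeS2 to Fe2O3, so n(Fe2O3) = 0.14766 mol.
In step 2 the Fe2O3:Fe ratio is 1:2, so n(Fe) = 0.29532 mol.
Mass of Fe = 0.29532 × 55.85 = 16.494 g.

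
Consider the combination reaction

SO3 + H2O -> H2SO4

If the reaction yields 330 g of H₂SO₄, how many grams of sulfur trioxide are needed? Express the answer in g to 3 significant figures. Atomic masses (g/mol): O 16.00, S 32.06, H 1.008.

269 g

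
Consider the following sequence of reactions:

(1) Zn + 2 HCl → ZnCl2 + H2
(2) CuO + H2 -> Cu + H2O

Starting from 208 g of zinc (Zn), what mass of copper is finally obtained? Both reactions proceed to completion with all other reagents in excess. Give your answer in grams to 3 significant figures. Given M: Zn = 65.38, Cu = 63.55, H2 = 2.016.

202 g

n(Zn) = 208.0 / 65.38 = 3.181 mol.
Step 1 gives a 1:1 ratio of Zn to H2, so n(H2) = 3.181 mol.
In step 2 the H2:Cu ratio is 1:1, so n(Cu) = 3.181 mol.
Mass of Cu = 3.181 × 63.55 = 202.2 g.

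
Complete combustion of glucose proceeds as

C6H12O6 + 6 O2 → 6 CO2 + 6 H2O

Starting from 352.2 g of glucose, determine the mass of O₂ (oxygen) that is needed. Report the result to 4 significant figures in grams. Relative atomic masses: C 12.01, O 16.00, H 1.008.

375.4 g

M(C6H12O6) = 6(12.01) + 12(1.008) + 6(16.00) = 180.156 g/mol.
M(O2) = 2(16.00) = 32.00 g/mol.
n(C6H12O6) = 352.20 g / 180.156 g/mol = 1.9550 mol.
From the equation the C6H12O6:O2 mole ratio is 1:6, so n(O2) = 1.9550 × 6/1 = 11.730 mol.
Mass of O2 = 11.730 mol × 32.00 g/mol = 375.35 g.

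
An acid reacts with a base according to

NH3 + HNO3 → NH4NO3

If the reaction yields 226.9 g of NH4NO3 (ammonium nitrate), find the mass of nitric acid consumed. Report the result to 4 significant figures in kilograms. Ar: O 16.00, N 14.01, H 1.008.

0.1786 kg

M(NH4NO3) = 2(14.01) + 4(1.008) + 3(16.00) = 80.052 g/mol.
M(HNO3) = 1.008 + 14.01 + 3(16.00) = 63.018 g/mol.
n(NH4NO3) = 226.90 g / 80.052 g/mol = 2.8344 mol.
From the equation the NH4NO3:HNO3 mole ratio is 1:1, so n(HNO3) = 2.8344 × 1/1 = 2.8344 mol.
Mass of HNO3 = 2.8344 mol × 63.018 g/mol = 178.62 g.
Converting to kg: 178.62 g = 0.1786 kg.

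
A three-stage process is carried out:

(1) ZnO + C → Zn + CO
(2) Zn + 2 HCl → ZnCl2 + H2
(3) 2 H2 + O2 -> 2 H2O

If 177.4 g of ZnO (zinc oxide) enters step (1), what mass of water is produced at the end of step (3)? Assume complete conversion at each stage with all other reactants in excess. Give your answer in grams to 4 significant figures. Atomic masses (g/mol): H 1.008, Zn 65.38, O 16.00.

39.27 g

M(ZnO) = 65.38 + 16.00 = 81.38 g/mol.
M(H2O) = 2(1.008) + 16.00 = 18.016 g/mol.
n(ZnO) = 177.4 / 81.38 = 2.1799 mol.
Reaction (1): ZnO→Zn ratio 1:1 ⇒ n(Zn) = 2.1799 mol.
Reaction (2): Zn→H2 ratio 1:1 ⇒ n(H2) = 2.1799 mol.
Reaction (3): H2→H2O ratio 2:2 ⇒ n(H2O) = 2.1799 mol.
Mass of H2O = 2.1799 × 18.016 = 39.273 g.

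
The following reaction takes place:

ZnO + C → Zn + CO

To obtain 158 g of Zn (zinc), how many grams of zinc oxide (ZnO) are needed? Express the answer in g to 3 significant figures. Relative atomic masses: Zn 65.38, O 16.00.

197 g

M(Zn) = 65.38 g/mol.
M(ZnO) = 65.38 + 16.00 = 81.38 g/mol.
n(Zn) = 158.0 g / 65.38 g/mol = 2.417 mol.
From the equation the Zn:ZnO mole ratio is 1:1, so n(ZnO) = 2.417 × 1/1 = 2.417 mol.
Mass of ZnO = 2.417 mol × 81.38 g/mol = 196.7 g.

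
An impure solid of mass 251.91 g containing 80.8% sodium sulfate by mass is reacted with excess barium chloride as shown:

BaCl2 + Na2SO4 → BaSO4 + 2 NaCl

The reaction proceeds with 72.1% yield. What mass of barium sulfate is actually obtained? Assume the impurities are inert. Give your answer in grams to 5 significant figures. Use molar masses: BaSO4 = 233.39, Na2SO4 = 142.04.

Pure Na2SO4 available = 251.91 g × 0.808 = 203.543 g.
n(Na2SO4) = 203.543 g / 142.04 g/mol = 1.43300 mol.
From the equation the Na2SO4:BaSO4 mole ratio is 1:1, so n(BaSO4) = 1.43300 × 1/1 = 1.43300 mol.
Mass of BaSO4 = 1.43300 mol × 233.39 g/mol = 334.448 g.
Actual mass collected = 334.448 g × 0.721 = 241.137 g.

241.14 g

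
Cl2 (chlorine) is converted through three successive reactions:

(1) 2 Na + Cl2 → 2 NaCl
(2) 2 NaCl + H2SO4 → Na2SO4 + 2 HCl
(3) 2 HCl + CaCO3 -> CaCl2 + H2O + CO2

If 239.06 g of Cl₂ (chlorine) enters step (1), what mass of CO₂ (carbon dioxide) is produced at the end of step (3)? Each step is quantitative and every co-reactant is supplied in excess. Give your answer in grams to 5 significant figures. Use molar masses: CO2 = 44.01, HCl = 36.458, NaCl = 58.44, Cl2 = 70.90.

n(Cl2) = 239.06 / 70.90 = 3.37179 mol.
Reaction (1): Cl2→NaCl ratio 1:2 ⇒ n(NaCl) = 6.74358 mol.
Reaction (2): NaCl→HCl ratio 2:2 ⇒ n(HCl) = 6.74358 mol.
Reaction (3): HCl→CO2 ratio 2:1 ⇒ n(CO2) = 3.37179 mol.
Mass of CO2 = 3.37179 × 44.01 = 148.393 g.

148.39 g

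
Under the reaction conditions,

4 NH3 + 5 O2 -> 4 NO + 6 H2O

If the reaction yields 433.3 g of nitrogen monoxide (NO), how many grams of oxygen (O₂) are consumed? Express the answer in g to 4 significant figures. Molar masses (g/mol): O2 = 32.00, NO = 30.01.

577.5 g

n(NO) = 433.30 g / 30.01 g/mol = 14.439 mol.
From the equation the NO:O2 mole ratio is 4:5, so n(O2) = 14.439 × 5/4 = 18.048 mol.
Mass of O2 = 18.048 mol × 32.00 g/mol = 577.54 g.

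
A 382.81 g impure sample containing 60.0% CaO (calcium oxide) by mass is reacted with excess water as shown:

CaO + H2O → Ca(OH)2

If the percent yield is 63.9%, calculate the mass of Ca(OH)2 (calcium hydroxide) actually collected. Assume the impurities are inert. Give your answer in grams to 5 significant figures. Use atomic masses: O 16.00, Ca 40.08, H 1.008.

193.92 g

Pure CaO available = 382.81 g × 0.600 = 229.686 g.
M(CaO) = 40.08 + 16.00 = 56.08 g/mol.
M(Ca(OH)2) = 40.08 + 2(16.00) + 2(1.008) = 74.096 g/mol.
n(CaO) = 229.686 g / 56.08 g/mol = 4.09568 mol.
From the equation the CaO:Ca(OH)2 mole ratio is 1:1, so n(Ca(OH)2) = 4.09568 × 1/1 = 4.09568 mol.
Mass of Ca(OH)2 = 4.09568 mol × 74.096 g/mol = 303.474 g.
Actual mass collected = 303.474 g × 0.639 = 193.920 g.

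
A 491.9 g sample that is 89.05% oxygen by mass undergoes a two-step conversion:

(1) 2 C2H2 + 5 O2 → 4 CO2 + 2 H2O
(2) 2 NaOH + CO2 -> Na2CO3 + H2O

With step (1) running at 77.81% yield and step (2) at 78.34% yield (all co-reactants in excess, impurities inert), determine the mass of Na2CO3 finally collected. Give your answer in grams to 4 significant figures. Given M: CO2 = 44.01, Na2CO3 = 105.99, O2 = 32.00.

Pure O2 = 491.9 × 0.8905 = 438.04 g.
n(O2) = 438.04 / 32.00 = 13.689 mol.
Step 1 (O2:CO2 = 5:4): theoretical n(CO2) = 10.951 mol; at 77.81% yield, n(CO2) = 8.5209 mol.
Step 2 (CO2:Na2CO3 = 1:1): theoretical n(Na2CO3) = 8.5209 mol, so theoretical mass = 8.5209 × 105.99 = 903.13 g.
At 78.34% yield, actual mass of Na2CO3 = 903.13 × 0.7834 = 707.51 g.

707.5 g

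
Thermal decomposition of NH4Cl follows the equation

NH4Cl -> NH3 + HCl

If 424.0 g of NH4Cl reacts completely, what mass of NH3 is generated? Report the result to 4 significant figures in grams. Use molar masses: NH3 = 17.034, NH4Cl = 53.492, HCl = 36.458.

135.0 g

n(NH4Cl) = 424.00 g / 53.492 g/mol = 7.9264 mol.
From the equation the NH4Cl:NH3 mole ratio is 1:1, so n(NH3) = 7.9264 × 1/1 = 7.9264 mol.
Mass of NH3 = 7.9264 mol × 17.034 g/mol = 135.02 g.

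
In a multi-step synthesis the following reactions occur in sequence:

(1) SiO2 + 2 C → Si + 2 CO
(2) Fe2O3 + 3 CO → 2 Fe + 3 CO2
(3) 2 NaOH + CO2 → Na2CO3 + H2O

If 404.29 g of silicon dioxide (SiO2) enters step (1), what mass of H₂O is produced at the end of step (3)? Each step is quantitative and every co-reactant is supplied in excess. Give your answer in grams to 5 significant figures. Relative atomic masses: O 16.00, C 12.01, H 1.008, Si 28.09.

M(SiO2) = 28.09 + 2(16.00) = 60.09 g/mol.
M(H2O) = 2(1.008) + 16.00 = 18.016 g/mol.
n(SiO2) = 404.29 / 60.09 = 6.72807 mol.
Reaction (1): SiO2→CO ratio 1:2 ⇒ n(CO) = 13.4561 mol.
Reaction (2): CO→CO2 ratio 3:3 ⇒ n(CO2) = 13.4561 mol.
Reaction (3): CO2→H2O ratio 1:1 ⇒ n(H2O) = 13.4561 mol.
Mass of H2O = 13.4561 × 18.016 = 242.426 g.

242.43 g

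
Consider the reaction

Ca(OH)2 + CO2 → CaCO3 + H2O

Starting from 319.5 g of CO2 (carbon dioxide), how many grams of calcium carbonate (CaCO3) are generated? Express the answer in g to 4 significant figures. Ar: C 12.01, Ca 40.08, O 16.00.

M(CO2) = 12.01 + 2(16.00) = 44.01 g/mol.
M(CaCO3) = 40.08 + 12.01 + 3(16.00) = 100.09 g/mol.
n(CO2) = 319.50 g / 44.01 g/mol = 7.2597 mol.
From the equation the CO2:CaCO3 mole ratio is 1:1, so n(CaCO3) = 7.2597 × 1/1 = 7.2597 mol.
Mass of CaCO3 = 7.2597 mol × 100.09 g/mol = 726.62 g.

726.6 g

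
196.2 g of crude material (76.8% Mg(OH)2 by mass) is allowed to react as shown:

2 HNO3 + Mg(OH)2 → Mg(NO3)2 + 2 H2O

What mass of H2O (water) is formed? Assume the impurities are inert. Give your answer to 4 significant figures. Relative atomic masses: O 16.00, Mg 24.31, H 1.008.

93.09 g

Mass of pure Mg(OH)2 = 196.2 g × 0.768 = 150.68 g.
M(Mg(OH)2) = 24.31 + 2(16.00) + 2(1.008) = 58.326 g/mol.
M(H2O) = 2(1.008) + 16.00 = 18.016 g/mol.
n(Mg(OH)2) = 150.68 g / 58.326 g/mol = 2.5834 mol.
From the equation the Mg(OH)2:H2O mole ratio is 1:2, so n(H2O) = 2.5834 × 2/1 = 5.1669 mol.
Mass of H2O = 5.1669 mol × 18.016 g/mol = 93.086 g.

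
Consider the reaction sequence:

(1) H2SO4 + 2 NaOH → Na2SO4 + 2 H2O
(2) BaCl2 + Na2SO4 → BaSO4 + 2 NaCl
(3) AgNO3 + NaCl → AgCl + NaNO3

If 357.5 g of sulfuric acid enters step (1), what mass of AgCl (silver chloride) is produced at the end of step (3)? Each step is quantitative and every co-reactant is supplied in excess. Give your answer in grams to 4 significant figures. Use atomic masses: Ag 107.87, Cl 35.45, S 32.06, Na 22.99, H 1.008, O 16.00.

M(H2SO4) = 2(1.008) + 32.06 + 4(16.00) = 98.076 g/mol.
M(AgCl) = 107.87 + 35.45 = 143.32 g/mol.
n(H2SO4) = 357.5 / 98.076 = 3.6451 mol.
Reaction (1): H2SO4→Na2SO4 ratio 1:1 ⇒ n(Na2SO4) = 3.6451 mol.
Reaction (2): Na2SO4→NaCl ratio 1:2 ⇒ n(NaCl) = 7.2903 mol.
Reaction (3): NaCl→AgCl ratio 1:1 ⇒ n(AgCl) = 7.2903 mol.
Mass of AgCl = 7.2903 × 143.32 = 1044.8 g.

1045 g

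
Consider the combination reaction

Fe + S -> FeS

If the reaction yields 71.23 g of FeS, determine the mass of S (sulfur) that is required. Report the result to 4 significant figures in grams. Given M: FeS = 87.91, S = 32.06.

25.98 g

n(FeS) = 71.230 g / 87.91 g/mol = 0.81026 mol.
From the equation the FeS:S mole ratio is 1:1, so n(S) = 0.81026 × 1/1 = 0.81026 mol.
Mass of S = 0.81026 mol × 32.06 g/mol = 25.977 g.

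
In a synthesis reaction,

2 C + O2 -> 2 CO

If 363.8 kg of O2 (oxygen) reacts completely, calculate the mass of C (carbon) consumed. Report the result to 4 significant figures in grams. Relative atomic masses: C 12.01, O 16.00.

273100 g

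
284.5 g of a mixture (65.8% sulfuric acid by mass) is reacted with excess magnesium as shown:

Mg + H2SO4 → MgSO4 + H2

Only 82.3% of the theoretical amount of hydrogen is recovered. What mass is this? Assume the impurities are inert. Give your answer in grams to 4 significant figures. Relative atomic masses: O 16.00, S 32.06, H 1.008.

Pure H2SO4 available = 284.5 g × 0.658 = 187.20 g.
M(H2SO4) = 2(1.008) + 32.06 + 4(16.00) = 98.076 g/mol.
M(H2) = 2(1.008) = 2.016 g/mol.
n(H2SO4) = 187.20 g / 98.076 g/mol = 1.9087 mol.
From the equation the H2SO4:H2 mole ratio is 1:1, so n(H2) = 1.9087 × 1/1 = 1.9087 mol.
Mass of H2 = 1.9087 mol × 2.016 g/mol = 3.8480 g.
Actual mass collected = 3.8480 g × 0.823 = 3.1669 g.

3.167 g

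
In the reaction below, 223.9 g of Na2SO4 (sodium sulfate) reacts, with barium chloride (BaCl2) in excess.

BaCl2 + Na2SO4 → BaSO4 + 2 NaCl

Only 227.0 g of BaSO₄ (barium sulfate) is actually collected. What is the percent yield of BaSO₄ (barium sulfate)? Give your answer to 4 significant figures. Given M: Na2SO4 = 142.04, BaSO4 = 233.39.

n(Na2SO4) = 223.90 g / 142.04 g/mol = 1.5763 mol.
From the equation the Na2SO4:BaSO4 mole ratio is 1:1, so n(BaSO4) = 1.5763 × 1/1 = 1.5763 mol.
Mass of BaSO4 = 1.5763 mol × 233.39 g/mol = 367.90 g.
This is the theoretical yield. Percent yield = 227.0 g / 367.90 g × 100% = 61.702%.

61.70 %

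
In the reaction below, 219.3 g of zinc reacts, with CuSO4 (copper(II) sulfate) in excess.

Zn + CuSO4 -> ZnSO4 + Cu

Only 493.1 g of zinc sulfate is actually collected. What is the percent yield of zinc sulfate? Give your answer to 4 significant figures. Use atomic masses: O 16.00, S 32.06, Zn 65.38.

M(Zn) = 65.38 g/mol.
M(ZnSO4) = 65.38 + 32.06 + 4(16.00) = 161.44 g/mol.
n(Zn) = 219.30 g / 65.38 g/mol = 3.3542 mol.
From the equation the Zn:ZnSO4 mole ratio is 1:1, so n(ZnSO4) = 3.3542 × 1/1 = 3.3542 mol.
Mass of ZnSO4 = 3.3542 mol × 161.44 g/mol = 541.51 g.
This is the theoretical yield. Percent yield = 493.1 g / 541.51 g × 100% = 91.061%.

91.06 %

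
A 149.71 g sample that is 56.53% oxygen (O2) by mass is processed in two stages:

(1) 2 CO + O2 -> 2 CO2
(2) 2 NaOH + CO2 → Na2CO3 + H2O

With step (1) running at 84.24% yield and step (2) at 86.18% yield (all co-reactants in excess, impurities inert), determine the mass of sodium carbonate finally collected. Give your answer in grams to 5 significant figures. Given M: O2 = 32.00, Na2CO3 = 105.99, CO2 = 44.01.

407.00 g

Pure O2 = 149.71 × 0.5653 = 84.6311 g.
n(O2) = 84.6311 / 32.00 = 2.64472 mol.
Step 1 (O2:CO2 = 1:2): theoretical n(CO2) = 5.28944 mol; at 84.24% yield, n(CO2) = 4.45583 mol.
Step 2 (CO2:Na2CO3 = 1:1): theoretical n(Na2CO3) = 4.45583 mol, so theoretical mass = 4.45583 × 105.99 = 472.273 g.
At 86.18% yield, actual mass of Na2CO3 = 472.273 × 0.8618 = 407.005 g.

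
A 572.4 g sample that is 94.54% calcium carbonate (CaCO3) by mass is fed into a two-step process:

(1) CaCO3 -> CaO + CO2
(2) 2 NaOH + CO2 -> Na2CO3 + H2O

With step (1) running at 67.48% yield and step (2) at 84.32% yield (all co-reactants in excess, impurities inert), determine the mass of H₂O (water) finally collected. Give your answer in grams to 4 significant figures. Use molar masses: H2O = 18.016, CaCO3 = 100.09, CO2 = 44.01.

55.42 g

Pure CaCO3 = 572.4 × 0.9454 = 541.15 g.
n(CaCO3) = 541.15 / 100.09 = 5.4066 mol.
Step 1 (CaCO3:CO2 = 1:1): theoretical n(CO2) = 5.4066 mol; at 67.48% yield, n(CO2) = 3.6484 mol.
Step 2 (CO2:H2O = 1:1): theoretical n(H2O) = 3.6484 mol, so theoretical mass = 3.6484 × 18.016 = 65.729 g.
At 84.32% yield, actual mass of H2O = 65.729 × 0.8432 = 55.423 g.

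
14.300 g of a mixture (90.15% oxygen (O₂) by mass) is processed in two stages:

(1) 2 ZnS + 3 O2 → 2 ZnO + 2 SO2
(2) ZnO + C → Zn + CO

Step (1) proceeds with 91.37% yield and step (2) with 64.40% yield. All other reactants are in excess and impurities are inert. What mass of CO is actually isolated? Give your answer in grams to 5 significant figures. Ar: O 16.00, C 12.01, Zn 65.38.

4.4265 g

Pure O2 = 14.300 × 0.9015 = 12.8915 g.
M(O2) = 2(16.00) = 32.00 g/mol.
M(CO) = 12.01 + 16.00 = 28.01 g/mol.
n(O2) = 12.8915 / 32.00 = 0.402858 mol.
Step 1 (O2:ZnO = 3:2): theoretical n(ZnO) = 0.268572 mol; at 91.37% yield, n(ZnO) = 0.245394 mol.
Step 2 (ZnO:CO = 1:1): theoretical n(CO) = 0.245394 mol, so theoretical mass = 0.245394 × 28.01 = 6.87349 g.
At 64.40% yield, actual mass of CO = 6.87349 × 0.6440 = 4.42653 g.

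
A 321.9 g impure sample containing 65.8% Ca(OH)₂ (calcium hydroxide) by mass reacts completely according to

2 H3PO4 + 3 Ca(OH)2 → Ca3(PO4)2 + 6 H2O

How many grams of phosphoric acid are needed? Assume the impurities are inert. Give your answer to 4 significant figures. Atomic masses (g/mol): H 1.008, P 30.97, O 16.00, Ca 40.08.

186.7 g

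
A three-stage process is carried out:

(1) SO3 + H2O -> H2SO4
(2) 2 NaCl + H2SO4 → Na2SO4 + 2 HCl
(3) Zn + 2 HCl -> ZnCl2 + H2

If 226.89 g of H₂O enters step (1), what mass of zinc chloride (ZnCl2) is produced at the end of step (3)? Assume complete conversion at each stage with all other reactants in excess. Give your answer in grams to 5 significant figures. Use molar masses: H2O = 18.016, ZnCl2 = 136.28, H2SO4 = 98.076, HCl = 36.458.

n(H2O) = 226.89 / 18.016 = 12.5938 mol.
Reaction (1): H2O→H2SO4 ratio 1:1 ⇒ n(H2SO4) = 12.5938 mol.
Reaction (2): H2SO4→HCl ratio 1:2 ⇒ n(HCl) = 25.1876 mol.
Reaction (3): HCl→ZnCl2 ratio 2:1 ⇒ n(ZnCl2) = 12.5938 mol.
Mass of ZnCl2 = 12.5938 × 136.28 = 1716.28 g.

1716.3 g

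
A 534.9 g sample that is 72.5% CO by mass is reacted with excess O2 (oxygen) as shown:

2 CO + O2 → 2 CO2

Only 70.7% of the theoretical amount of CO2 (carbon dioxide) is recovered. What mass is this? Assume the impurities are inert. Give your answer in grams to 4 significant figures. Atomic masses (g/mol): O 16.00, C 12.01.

430.8 g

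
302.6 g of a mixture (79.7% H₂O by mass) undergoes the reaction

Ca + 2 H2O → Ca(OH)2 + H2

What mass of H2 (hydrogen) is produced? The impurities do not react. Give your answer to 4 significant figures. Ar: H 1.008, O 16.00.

Mass of pure H2O = 302.6 g × 0.797 = 241.17 g.
M(H2O) = 2(1.008) + 16.00 = 18.016 g/mol.
M(H2) = 2(1.008) = 2.016 g/mol.
n(H2O) = 241.17 g / 18.016 g/mol = 13.387 mol.
From the equation the H2O:H2 mole ratio is 2:1, so n(H2) = 13.387 × 1/2 = 6.6933 mol.
Mass of H2 = 6.6933 mol × 2.016 g/mol = 13.494 g.

13.49 g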